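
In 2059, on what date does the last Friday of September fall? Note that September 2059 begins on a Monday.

26 September 2059

September 2059 begins on a Monday, so the first Friday is September 5 (4 days later).
September 2059 has 30 days. Adding weeks: 5, 12, 19, 26 — the last one ≤ 30 is the 26th.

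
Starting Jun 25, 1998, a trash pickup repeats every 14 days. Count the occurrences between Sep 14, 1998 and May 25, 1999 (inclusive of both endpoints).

18

Occurrences land 14·i days after Jun 25, 1998 for i = 0, 1, 2, …
Sep 14, 1998 is 81 days after the start; 81 ÷ 14 = 5 remainder 11; since the remainder is 11, round up to i = 6. First occurrence in the window: #7 on Sep 17, 1998 (6×14 = 84 days in).
May 25, 1999 is 334 days after the start; 334 ÷ 14 = 23 remainder 12. Last occurrence in the window: #24 on May 13, 1999.
Occurrences #7 through #24: 18 in total.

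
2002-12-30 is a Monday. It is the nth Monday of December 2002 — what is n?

Day 30 falls in week ⌈30/7⌉ of the month.
Days 1–7 hold the 1st Monday, 8–14 the 2nd, 15–21 the 3rd, 22–28 the 4th, 29–31 the 5th.
30 is in the range for the 5th.

5th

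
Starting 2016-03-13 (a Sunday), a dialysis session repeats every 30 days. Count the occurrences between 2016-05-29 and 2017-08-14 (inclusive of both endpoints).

Occurrences land 30·i days after 2016-03-13 for i = 0, 1, 2, …
2016-05-29 is 77 days after the start; 77 ÷ 30 = 2 remainder 17; since the remainder is 17, round up to i = 3. First occurrence in the window: #4 on 2016-06-11 (3×30 = 90 days in).
2017-08-14 is 519 days after the start; 519 ÷ 30 = 17 remainder 9. Last occurrence in the window: #18 on 2017-08-05.
Occurrences #4 through #18: 15 in total.

15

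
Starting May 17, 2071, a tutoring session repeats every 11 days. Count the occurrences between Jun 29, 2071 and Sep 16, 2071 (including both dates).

Occurrences land 11·i days after May 17, 2071 for i = 0, 1, 2, …
Jun 29, 2071 is 43 days after the start; 43 ÷ 11 = 3 remainder 10; since the remainder is 10, round up to i = 4. First occurrence in the window: #5 on Jun 30, 2071 (4×11 = 44 days in).
Sep 16, 2071 is 122 days after the start; 122 ÷ 11 = 11 remainder 1. Last occurrence in the window: #12 on Sep 15, 2071.
Occurrences #5 through #12: 8 in total.

8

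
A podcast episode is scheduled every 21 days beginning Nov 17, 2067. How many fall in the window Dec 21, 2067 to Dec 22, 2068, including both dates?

18

Occurrences land 21·i days after Nov 17, 2067 for i = 0, 1, 2, …
Dec 21, 2067 is 34 days after the start; 34 ÷ 21 = 1 remainder 13; since the remainder is 13, round up to i = 2. First occurrence in the window: #3 on Dec 29, 2067 (2×21 = 42 days in).
Dec 22, 2068 is 401 days after the start; 401 ÷ 21 = 19 remainder 2. Last occurrence in the window: #20 on Dec 20, 2068.
Occurrences #3 through #20: 18 in total.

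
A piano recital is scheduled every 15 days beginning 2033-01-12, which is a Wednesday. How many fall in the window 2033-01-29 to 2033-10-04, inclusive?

Occurrences land 15·i days after 2033-01-12 for i = 0, 1, 2, …
2033-01-29 is 17 days after the start; 17 ÷ 15 = 1 remainder 2; since the remainder is 2, round up to i = 2. First occurrence in the window: #3 on 2033-02-11 (2×15 = 30 days in).
2033-10-04 is 265 days after the start; 265 ÷ 15 = 17 remainder 10. Last occurrence in the window: #18 on 2033-09-24.
Occurrences #3 through #18: 16 in total.

16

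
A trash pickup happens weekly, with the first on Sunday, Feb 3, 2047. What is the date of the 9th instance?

Mar 31, 2047

The 9th occurrence is 8 intervals after the first: 8 × 7 = 56 days after Feb 3, 2047.
Feb has 28 days — 25 days to the end of Feb leaves 31.
31 days into Mar → Mar 31, 2047.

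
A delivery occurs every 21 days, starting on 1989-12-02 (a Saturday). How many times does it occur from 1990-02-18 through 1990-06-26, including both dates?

6

Occurrences land 21·i days after 1989-12-02 for i = 0, 1, 2, …
1990-02-18 is 78 days after the start; 78 ÷ 21 = 3 remainder 15; since the remainder is 15, round up to i = 4. First occurrence in the window: #5 on 1990-02-24 (4×21 = 84 days in).
1990-06-26 is 206 days after the start; 206 ÷ 21 = 9 remainder 17. Last occurrence in the window: #10 on 1990-06-09.
Occurrences #5 through #10: 6 in total.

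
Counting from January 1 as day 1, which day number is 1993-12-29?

363

Days in months before December: 31 + 28 + 31 + 30 + 31 + 30 + 31 + 31 + 30 + 31 + 30 = 334.
Plus 29 days into December → day 363.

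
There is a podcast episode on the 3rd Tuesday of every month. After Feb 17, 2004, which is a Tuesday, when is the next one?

Feb 2004 starts on a Sunday; its first Tuesday is the 3rd, so the 3rd Tuesday is the 17th — Feb 17, 2004.
That is not after Feb 17, 2004, so look at Mar 2004.
Mar 2004 starts on a Monday; its first Tuesday is the 2nd, so the 3rd Tuesday is the 16th — Mar 16, 2004.

Mar 16, 2004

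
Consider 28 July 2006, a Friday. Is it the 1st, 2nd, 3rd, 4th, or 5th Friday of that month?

Day 28 falls in week ⌈28/7⌉ of the month.
Days 1–7 hold the 1st Friday, 8–14 the 2nd, 15–21 the 3rd, 22–28 the 4th, 29–31 the 5th.
28 is in the range for the 4th.

4th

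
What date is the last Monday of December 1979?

The first Monday of December 1979 is December 3.
December 1979 has 31 days. Adding weeks: 3, 10, 17, 24, 31 — the last one ≤ 31 is the 31st.

1979-12-31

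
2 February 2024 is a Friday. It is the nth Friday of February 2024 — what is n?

Day 2 falls in week ⌈2/7⌉ of the month.
Days 1–7 hold the 1st Friday, 8–14 the 2nd, 15–21 the 3rd, 22–28 the 4th, 29–31 the 5th.
2 is in the range for the 1st.

1st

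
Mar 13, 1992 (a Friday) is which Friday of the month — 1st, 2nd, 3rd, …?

2nd

Day 13 falls in week ⌈13/7⌉ of the month.
Days 1–7 hold the 1st Friday, 8–14 the 2nd, 15–21 the 3rd, 22–28 the 4th, 29–31 the 5th.
13 is in the range for the 2nd.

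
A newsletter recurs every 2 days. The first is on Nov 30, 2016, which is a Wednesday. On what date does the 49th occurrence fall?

Mar 6, 2017

The 49th occurrence is 48 intervals after the first: 48 × 2 = 96 days after Nov 30, 2016.
Nov has 30 days — 0 days to the end of Nov leaves 96.
Dec has 31 days (65 left).
Jan has 31 days (34 left).
Feb has 28 days (6 left).
6 days into Mar → Mar 6, 2017.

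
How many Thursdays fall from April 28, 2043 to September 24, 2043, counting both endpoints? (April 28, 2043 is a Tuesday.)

April 28, 2043 is a Tuesday; the first Thursday on or after it is April 30, 2043 (2 days later).
From April 30, 2043 to September 24, 2043: 0 + 31 + 30 + 31 + 31 + 24 = 147 days (rest of April, May, June, July, August, September).
147 ÷ 7 = 21 full weeks with remainder 0, so 21 more Thursdays after the first → 22.

22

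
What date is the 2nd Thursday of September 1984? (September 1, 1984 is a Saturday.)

September 1984 begins on a Saturday, so the first Thursday is September 6 (5 days later).
The 2nd Thursday is 1 weeks later: 6 + 7 = 13.

1984-09-13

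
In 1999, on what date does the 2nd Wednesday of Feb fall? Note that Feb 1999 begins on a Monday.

Feb 10, 1999

Feb 1999 begins on a Monday, so the first Wednesday is Feb 3 (2 days later).
The 2nd Wednesday is 1 weeks later: 3 + 7 = 10.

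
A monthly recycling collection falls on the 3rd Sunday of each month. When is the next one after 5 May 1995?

May 1995 starts on a Monday; its first Sunday is the 7th, so the 3rd Sunday is the 21st — 21 May 1995.
21 May 1995 is after 5 May 1995, so that is the next one.

21 May 1995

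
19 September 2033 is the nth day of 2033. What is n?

Days in months before September: 31 + 28 + 31 + 30 + 31 + 30 + 31 + 31 = 243.
Plus 19 days into September → day 262.

262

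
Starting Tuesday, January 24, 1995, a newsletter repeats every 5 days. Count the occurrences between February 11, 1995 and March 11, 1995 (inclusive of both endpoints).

Occurrences land 5·i days after January 24, 1995 for i = 0, 1, 2, …
February 11, 1995 is 18 days after the start; 18 ÷ 5 = 3 remainder 3; since the remainder is 3, round up to i = 4. First occurrence in the window: #5 on February 13, 1995 (4×5 = 20 days in).
March 11, 1995 is 46 days after the start; 46 ÷ 5 = 9 remainder 1. Last occurrence in the window: #10 on March 10, 1995.
Occurrences #5 through #10: 6 in total.

6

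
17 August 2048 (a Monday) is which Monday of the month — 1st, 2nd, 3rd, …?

Day 17 falls in week ⌈17/7⌉ of the month.
Days 1–7 hold the 1st Monday, 8–14 the 2nd, 15–21 the 3rd, 22–28 the 4th, 29–31 the 5th.
17 is in the range for the 3rd.

3rd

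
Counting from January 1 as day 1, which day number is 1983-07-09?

Days in months before July: 31 + 28 + 31 + 30 + 31 + 30 = 181.
Plus 9 days into July → day 190.

190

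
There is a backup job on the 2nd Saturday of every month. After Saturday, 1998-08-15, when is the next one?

August 1998 starts on a Saturday; its first Saturday is the 1st, so the 2nd Saturday is the 8th — 1998-08-08.
That is not after 1998-08-15, so look at September 1998.
September 1998 starts on a Tuesday; its first Saturday is the 5th, so the 2nd Saturday is the 12th — 1998-09-12.

1998-09-12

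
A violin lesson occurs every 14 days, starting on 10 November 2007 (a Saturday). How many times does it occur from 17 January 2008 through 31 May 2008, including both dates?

10

Occurrences land 14·i days after 10 November 2007 for i = 0, 1, 2, …
17 January 2008 is 68 days after the start; 68 ÷ 14 = 4 remainder 12; since the remainder is 12, round up to i = 5. First occurrence in the window: #6 on 19 January 2008 (5×14 = 70 days in).
31 May 2008 is 203 days after the start; 203 ÷ 14 = 14 remainder 7. Last occurrence in the window: #15 on 24 May 2008.
Occurrences #6 through #15: 10 in total.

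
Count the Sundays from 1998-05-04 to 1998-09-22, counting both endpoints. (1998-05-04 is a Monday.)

20

1998-05-04 is a Monday; the first Sunday on or after it is 1998-05-10 (6 days later).
From 1998-05-10 to 1998-09-22: 21 + 30 + 31 + 31 + 22 = 135 days (rest of May, June, July, August, September).
135 ÷ 7 = 19 full weeks with remainder 2, so 19 more Sundays after the first → 20.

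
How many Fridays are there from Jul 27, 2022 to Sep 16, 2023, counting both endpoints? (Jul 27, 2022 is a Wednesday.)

Jul 27, 2022 is a Wednesday; the first Friday on or after it is Jul 29, 2022 (2 days later).
From Jul 29, 2022 to Sep 16, 2023: 155 + 259 = 414 days (rest of 2022, to Sep 16, 2023 in 2023).
414 ÷ 7 = 59 full weeks with remainder 1, so 59 more Fridays after the first → 60.

60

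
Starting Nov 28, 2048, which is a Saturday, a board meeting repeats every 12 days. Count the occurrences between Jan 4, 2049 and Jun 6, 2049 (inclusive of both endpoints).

12

Occurrences land 12·i days after Nov 28, 2048 for i = 0, 1, 2, …
Jan 4, 2049 is 37 days after the start; 37 ÷ 12 = 3 remainder 1; since the remainder is 1, round up to i = 4. First occurrence in the window: #5 on Jan 15, 2049 (4×12 = 48 days in).
Jun 6, 2049 is 190 days after the start; 190 ÷ 12 = 15 remainder 10. Last occurrence in the window: #16 on May 27, 2049.
Occurrences #5 through #16: 12 in total.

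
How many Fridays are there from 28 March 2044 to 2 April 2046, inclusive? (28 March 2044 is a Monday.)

105

28 March 2044 is a Monday; the first Friday on or after it is 1 April 2044 (4 days later).
From 1 April 2044 to 2 April 2046: 274 + 365 + 92 = 731 days (rest of 2044, 2045, to 2 April 2046 in 2046).
731 ÷ 7 = 104 full weeks with remainder 3, so 104 more Fridays after the first → 105.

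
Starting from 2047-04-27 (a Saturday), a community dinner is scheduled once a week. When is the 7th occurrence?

2047-06-08

The 7th occurrence is 6 intervals after the first: 6 × 7 = 42 days after 2047-04-27.
April has 30 days — 3 days to the end of April leaves 39.
May has 31 days (8 left).
8 days into June → 2047-06-08.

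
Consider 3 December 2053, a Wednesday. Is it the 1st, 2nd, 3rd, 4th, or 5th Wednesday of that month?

Day 3 falls in week ⌈3/7⌉ of the month.
Days 1–7 hold the 1st Wednesday, 8–14 the 2nd, 15–21 the 3rd, 22–28 the 4th, 29–31 the 5th.
3 is in the range for the 1st.

1st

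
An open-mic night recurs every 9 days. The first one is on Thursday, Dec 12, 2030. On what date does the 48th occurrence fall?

Feb 8, 2032

The 48th occurrence is 47 intervals after the first: 47 × 9 = 423 days after Dec 12, 2030.
Dec has 31 days — 19 days to the end of Dec leaves 404.
2031 has 365 days (39 left).
Jan has 31 days (8 left).
8 days into Feb → Feb 8, 2032.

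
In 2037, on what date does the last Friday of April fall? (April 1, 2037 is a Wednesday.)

April 2037 begins on a Wednesday, so the first Friday is April 3 (2 days later).
April 2037 has 30 days. Adding weeks: 3, 10, 17, 24 — the last one ≤ 30 is the 24th.

2037-04-24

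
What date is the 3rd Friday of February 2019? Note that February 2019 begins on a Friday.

February 15, 2019

February 2019 begins on a Friday, so the first Friday is February 1.
The 3rd Friday is 2 weeks later: 1 + 14 = 15.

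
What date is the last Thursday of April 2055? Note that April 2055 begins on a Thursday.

April 2055 begins on a Thursday, so the first Thursday is April 1.
April 2055 has 30 days. Adding weeks: 1, 8, 15, 22, 29 — the last one ≤ 30 is the 29th.

April 29, 2055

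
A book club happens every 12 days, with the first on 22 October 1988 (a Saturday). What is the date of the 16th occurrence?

The 16th occurrence is 15 intervals after the first: 15 × 12 = 180 days after 22 October 1988.
October has 31 days — 9 days to the end of October leaves 171.
November has 30 days (141 left).
December has 31 days (110 left).
January has 31 days (79 left).
February has 28 days (51 left).
March has 31 days (20 left).
20 days into April → 20 April 1989.

20 April 1989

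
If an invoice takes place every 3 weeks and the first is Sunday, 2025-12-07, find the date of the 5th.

2026-03-01

The 5th occurrence is 4 intervals after the first: 4 × 21 = 84 days after 2025-12-07.
December has 31 days — 24 days to the end of December leaves 60.
January has 31 days (29 left).
February has 28 days (1 left).
1 day into March → 2026-03-01.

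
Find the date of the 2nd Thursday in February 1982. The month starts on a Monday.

February 1982 begins on a Monday, so the first Thursday is February 4 (3 days later).
The 2nd Thursday is 1 weeks later: 4 + 7 = 11.

1982-02-11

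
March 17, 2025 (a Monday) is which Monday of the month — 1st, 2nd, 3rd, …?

3rd

Day 17 falls in week ⌈17/7⌉ of the month.
Days 1–7 hold the 1st Monday, 8–14 the 2nd, 15–21 the 3rd, 22–28 the 4th, 29–31 the 5th.
17 is in the range for the 3rd.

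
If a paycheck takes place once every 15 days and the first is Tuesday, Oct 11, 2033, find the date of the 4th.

The 4th occurrence is 3 intervals after the first: 3 × 15 = 45 days after Oct 11, 2033.
Oct has 31 days — 20 days to the end of Oct leaves 25.
25 days into Nov → Nov 25, 2033.

Nov 25, 2033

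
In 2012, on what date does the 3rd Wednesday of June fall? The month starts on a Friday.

June 20, 2012

June 2012 begins on a Friday, so the first Wednesday is June 6 (5 days later).
The 3rd Wednesday is 2 weeks later: 6 + 14 = 20.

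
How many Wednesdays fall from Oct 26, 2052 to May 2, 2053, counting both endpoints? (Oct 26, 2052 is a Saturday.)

27

Oct 26, 2052 is a Saturday; the first Wednesday on or after it is Oct 30, 2052 (4 days later).
From Oct 30, 2052 to May 2, 2053: 1 + 30 + 31 + 31 + 28 + 31 + 30 + 2 = 184 days (rest of Oct, Nov, Dec, Jan, Feb, Mar, Apr, May).
184 ÷ 7 = 26 full weeks with remainder 2, so 26 more Wednesdays after the first → 27.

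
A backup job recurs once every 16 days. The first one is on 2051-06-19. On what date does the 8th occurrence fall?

2051-10-09

The 8th occurrence is 7 intervals after the first: 7 × 16 = 112 days after 2051-06-19.
June has 30 days — 11 days to the end of June leaves 101.
July has 31 days (70 left).
August has 31 days (39 left).
September has 30 days (9 left).
9 days into October → 2051-10-09.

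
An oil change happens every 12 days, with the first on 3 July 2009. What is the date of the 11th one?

The 11th occurrence is 10 intervals after the first: 10 × 12 = 120 days after 3 July 2009.
July has 31 days — 28 days to the end of July leaves 92.
August has 31 days (61 left).
September has 30 days (31 left).
31 days into October → 31 October 2009.

31 October 2009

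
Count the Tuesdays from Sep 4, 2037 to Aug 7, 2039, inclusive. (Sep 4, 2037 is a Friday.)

Sep 4, 2037 is a Friday; the first Tuesday on or after it is Sep 8, 2037 (4 days later).
From Sep 8, 2037 to Aug 7, 2039: 114 + 365 + 219 = 698 days (rest of 2037, 2038, to Aug 7, 2039 in 2039).
698 ÷ 7 = 99 full weeks with remainder 5, so 99 more Tuesdays after the first → 100.

100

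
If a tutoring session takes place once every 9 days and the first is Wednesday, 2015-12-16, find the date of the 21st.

2016-06-13

The 21st occurrence is 20 intervals after the first: 20 × 9 = 180 days after 2015-12-16.
December has 31 days — 15 days to the end of December leaves 165.
January has 31 days (134 left).
February has 29 days (105 left).
March has 31 days (74 left).
April has 30 days (44 left).
May has 31 days (13 left).
13 days into June → 2016-06-13.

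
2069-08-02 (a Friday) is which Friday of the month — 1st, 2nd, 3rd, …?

1st

Day 2 falls in week ⌈2/7⌉ of the month.
Days 1–7 hold the 1st Friday, 8–14 the 2nd, 15–21 the 3rd, 22–28 the 4th, 29–31 the 5th.
2 is in the range for the 1st.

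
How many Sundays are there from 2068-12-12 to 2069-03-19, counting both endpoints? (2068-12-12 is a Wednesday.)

2068-12-12 is a Wednesday; the first Sunday on or after it is 2068-12-16 (4 days later).
From 2068-12-16 to 2069-03-19: 15 + 31 + 28 + 19 = 93 days (rest of December, January, February, March).
93 ÷ 7 = 13 full weeks with remainder 2, so 13 more Sundays after the first → 14.

14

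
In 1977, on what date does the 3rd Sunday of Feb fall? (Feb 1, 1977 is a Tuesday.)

Feb 1977 begins on a Tuesday, so the first Sunday is Feb 6 (5 days later).
The 3rd Sunday is 2 weeks later: 6 + 14 = 20.

Feb 20, 1977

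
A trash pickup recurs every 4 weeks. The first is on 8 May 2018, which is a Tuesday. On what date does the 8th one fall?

20 November 2018

The 8th occurrence is 7 intervals after the first: 7 × 28 = 196 days after 8 May 2018.
May has 31 days — 23 days to the end of May leaves 173.
June has 30 days (143 left).
July has 31 days (112 left).
August has 31 days (81 left).
September has 30 days (51 left).
October has 31 days (20 left).
20 days into November → 20 November 2018.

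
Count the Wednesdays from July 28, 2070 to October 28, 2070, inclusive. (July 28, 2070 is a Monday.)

July 28, 2070 is a Monday; the first Wednesday on or after it is July 30, 2070 (2 days later).
From July 30, 2070 to October 28, 2070: 1 + 31 + 30 + 28 = 90 days (rest of July, August, September, October).
90 ÷ 7 = 12 full weeks with remainder 6, so 12 more Wednesdays after the first → 13.

13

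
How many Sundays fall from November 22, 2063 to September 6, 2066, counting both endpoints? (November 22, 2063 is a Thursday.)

November 22, 2063 is a Thursday; the first Sunday on or after it is November 25, 2063 (3 days later).
From November 25, 2063 to September 6, 2066: 36 + 366 + 365 + 249 = 1016 days (rest of 2063, 2064, 2065, to September 6, 2066 in 2066).
1016 ÷ 7 = 145 full weeks with remainder 1, so 145 more Sundays after the first → 146.

146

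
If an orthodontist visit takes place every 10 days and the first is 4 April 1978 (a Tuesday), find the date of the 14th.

12 August 1978

The 14th occurrence is 13 intervals after the first: 13 × 10 = 130 days after 4 April 1978.
April has 30 days — 26 days to the end of April leaves 104.
May has 31 days (73 left).
June has 30 days (43 left).
July has 31 days (12 left).
12 days into August → 12 August 1978.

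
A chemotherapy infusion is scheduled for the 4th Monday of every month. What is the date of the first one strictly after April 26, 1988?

May 23, 1988

April 1988 starts on a Friday; its first Monday is the 4th, so the 4th Monday is the 25th — April 25, 1988.
That is not after April 26, 1988, so look at May 1988.
May 1988 starts on a Sunday; its first Monday is the 2nd, so the 4th Monday is the 23rd — May 23, 1988.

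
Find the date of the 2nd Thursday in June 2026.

June 11, 2026

June 2026 begins on a Monday, so the first Thursday is June 4 (3 days later).
The 2nd Thursday is 1 weeks later: 4 + 7 = 11.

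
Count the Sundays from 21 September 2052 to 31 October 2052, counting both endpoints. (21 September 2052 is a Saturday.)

6

21 September 2052 is a Saturday; the first Sunday on or after it is 22 September 2052 (1 day later).
From 22 September 2052 to 31 October 2052: 8 + 31 = 39 days (rest of September, October).
39 ÷ 7 = 5 full weeks with remainder 4, so 5 more Sundays after the first → 6.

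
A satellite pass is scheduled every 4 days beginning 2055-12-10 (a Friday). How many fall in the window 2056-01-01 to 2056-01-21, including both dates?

5

Occurrences land 4·i days after 2055-12-10 for i = 0, 1, 2, …
2056-01-01 is 22 days after the start; 22 ÷ 4 = 5 remainder 2; since the remainder is 2, round up to i = 6. First occurrence in the window: #7 on 2056-01-03 (6×4 = 24 days in).
2056-01-21 is 42 days after the start; 42 ÷ 4 = 10 remainder 2. Last occurrence in the window: #11 on 2056-01-19.
Occurrences #7 through #11: 5 in total.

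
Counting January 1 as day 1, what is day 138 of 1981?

January has 31 days (138 − 31 = 107 remain).
February has 28 days (107 − 28 = 79 remain).
March has 31 days (79 − 31 = 48 remain).
April has 30 days (48 − 30 = 18 remain).
18 into May → May 18.

1981-05-18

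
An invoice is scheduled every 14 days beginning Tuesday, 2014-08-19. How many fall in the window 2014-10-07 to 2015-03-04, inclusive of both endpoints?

11

Occurrences land 14·i days after 2014-08-19 for i = 0, 1, 2, …
2014-10-07 is 49 days after the start; 49 ÷ 14 = 3 remainder 7; since the remainder is 7, round up to i = 4. First occurrence in the window: #5 on 2014-10-14 (4×14 = 56 days in).
2015-03-04 is 197 days after the start; 197 ÷ 14 = 14 remainder 1. Last occurrence in the window: #15 on 2015-03-03.
Occurrences #5 through #15: 11 in total.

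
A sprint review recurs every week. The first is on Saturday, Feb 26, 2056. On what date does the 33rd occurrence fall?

The 33rd occurrence is 32 intervals after the first: 32 × 7 = 224 days after Feb 26, 2056.
Feb has 29 days — 3 days to the end of Feb leaves 221.
Mar has 31 days (190 left).
Apr has 30 days (160 left).
May has 31 days (129 left).
Jun has 30 days (99 left).
Jul has 31 days (68 left).
Aug has 31 days (37 left).
Sep has 30 days (7 left).
7 days into Oct → Oct 7, 2056.

Oct 7, 2056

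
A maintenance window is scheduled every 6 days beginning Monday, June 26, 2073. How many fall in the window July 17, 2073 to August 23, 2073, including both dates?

Occurrences land 6·i days after June 26, 2073 for i = 0, 1, 2, …
July 17, 2073 is 21 days after the start; 21 ÷ 6 = 3 remainder 3; since the remainder is 3, round up to i = 4. First occurrence in the window: #5 on July 20, 2073 (4×6 = 24 days in).
August 23, 2073 is 58 days after the start; 58 ÷ 6 = 9 remainder 4. Last occurrence in the window: #10 on August 19, 2073.
Occurrences #5 through #10: 6 in total.

6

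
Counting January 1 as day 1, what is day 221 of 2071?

9 August 2071

January has 31 days (221 − 31 = 190 remain).
February has 28 days (190 − 28 = 162 remain).
March has 31 days (162 − 31 = 131 remain).
April has 30 days (131 − 30 = 101 remain).
May has 31 days (101 − 31 = 70 remain).
June has 30 days (70 − 30 = 40 remain).
July has 31 days (40 − 31 = 9 remain).
9 into August → August 9.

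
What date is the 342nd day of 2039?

December 8, 2039

January has 31 days (342 − 31 = 311 remain).
February has 28 days (311 − 28 = 283 remain).
March has 31 days (283 − 31 = 252 remain).
April has 30 days (252 − 30 = 222 remain).
May has 31 days (222 − 31 = 191 remain).
June has 30 days (191 − 30 = 161 remain).
July has 31 days (161 − 31 = 130 remain).
August has 31 days (130 − 31 = 99 remain).
September has 30 days (99 − 30 = 69 remain).
October has 31 days (69 − 31 = 38 remain).
November has 30 days (38 − 30 = 8 remain).
8 into December → December 8.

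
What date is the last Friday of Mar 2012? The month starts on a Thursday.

Mar 2012 begins on a Thursday, so the first Friday is Mar 2 (1 day later).
Mar 2012 has 31 days. Adding weeks: 2, 9, 16, 23, 30 — the last one ≤ 31 is the 30th.

Mar 30, 2012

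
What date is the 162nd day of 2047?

January has 31 days (162 − 31 = 131 remain).
February has 28 days (131 − 28 = 103 remain).
March has 31 days (103 − 31 = 72 remain).
April has 30 days (72 − 30 = 42 remain).
May has 31 days (42 − 31 = 11 remain).
11 into June → June 11.

June 11, 2047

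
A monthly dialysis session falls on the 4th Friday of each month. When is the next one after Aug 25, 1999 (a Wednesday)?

Aug 27, 1999

Aug 1999 starts on a Sunday; its first Friday is the 6th, so the 4th Friday is the 27th — Aug 27, 1999.
Aug 27, 1999 is after Aug 25, 1999, so that is the next one.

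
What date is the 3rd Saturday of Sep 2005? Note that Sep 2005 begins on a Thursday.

Sep 2005 begins on a Thursday, so the first Saturday is Sep 3 (2 days later).
The 3rd Saturday is 2 weeks later: 3 + 14 = 17.

Sep 17, 2005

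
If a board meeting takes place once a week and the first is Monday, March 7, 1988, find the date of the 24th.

August 15, 1988

The 24th occurrence is 23 intervals after the first: 23 × 7 = 161 days after March 7, 1988.
March has 31 days — 24 days to the end of March leaves 137.
April has 30 days (107 left).
May has 31 days (76 left).
June has 30 days (46 left).
July has 31 days (15 left).
15 days into August → August 15, 1988.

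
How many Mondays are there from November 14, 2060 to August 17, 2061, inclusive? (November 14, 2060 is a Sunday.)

40

November 14, 2060 is a Sunday; the first Monday on or after it is November 15, 2060 (1 day later).
From November 15, 2060 to August 17, 2061: 15 + 31 + 31 + 28 + 31 + 30 + 31 + 30 + 31 + 17 = 275 days (rest of November, December, January, February, March, April, May, June, July, August).
275 ÷ 7 = 39 full weeks with remainder 2, so 39 more Mondays after the first → 40.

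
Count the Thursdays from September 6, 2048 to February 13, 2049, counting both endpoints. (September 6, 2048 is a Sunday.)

September 6, 2048 is a Sunday; the first Thursday on or after it is September 10, 2048 (4 days later).
From September 10, 2048 to February 13, 2049: 20 + 31 + 30 + 31 + 31 + 13 = 156 days (rest of September, October, November, December, January, February).
156 ÷ 7 = 22 full weeks with remainder 2, so 22 more Thursdays after the first → 23.

23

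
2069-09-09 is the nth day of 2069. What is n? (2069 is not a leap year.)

Days in months before September: 31 + 28 + 31 + 30 + 31 + 30 + 31 + 31 = 243.
Plus 9 days into September → day 252.

252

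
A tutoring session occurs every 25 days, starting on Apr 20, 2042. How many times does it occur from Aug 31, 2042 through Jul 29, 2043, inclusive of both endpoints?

13

Occurrences land 25·i days after Apr 20, 2042 for i = 0, 1, 2, …
Aug 31, 2042 is 133 days after the start; 133 ÷ 25 = 5 remainder 8; since the remainder is 8, round up to i = 6. First occurrence in the window: #7 on Sep 17, 2042 (6×25 = 150 days in).
Jul 29, 2043 is 465 days after the start; 465 ÷ 25 = 18 remainder 15. Last occurrence in the window: #19 on Jul 14, 2043.
Occurrences #7 through #19: 13 in total.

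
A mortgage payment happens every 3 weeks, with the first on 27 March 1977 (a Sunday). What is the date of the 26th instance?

The 26th occurrence is 25 intervals after the first: 25 × 21 = 525 days after 27 March 1977.
March has 31 days — 4 days to the end of March leaves 521.
From end of March to end of 1977 is 275 days (246 left).
January has 31 days (215 left).
February has 28 days (187 left).
March has 31 days (156 left).
April has 30 days (126 left).
May has 31 days (95 left).
June has 30 days (65 left).
July has 31 days (34 left).
August has 31 days (3 left).
3 days into September → 3 September 1978.

3 September 1978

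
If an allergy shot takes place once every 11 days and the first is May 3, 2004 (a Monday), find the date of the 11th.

The 11th occurrence is 10 intervals after the first: 10 × 11 = 110 days after May 3, 2004.
May has 31 days — 28 days to the end of May leaves 82.
June has 30 days (52 left).
July has 31 days (21 left).
21 days into August → August 21, 2004.

August 21, 2004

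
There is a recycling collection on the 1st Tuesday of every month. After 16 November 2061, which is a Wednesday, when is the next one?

November 2061 starts on a Tuesday, so its 1st Tuesday is 1 November 2061.
That is not after 16 November 2061, so look at December 2061.
December 2061 starts on a Thursday, so its 1st Tuesday is 6 December 2061 (5 days in).

6 December 2061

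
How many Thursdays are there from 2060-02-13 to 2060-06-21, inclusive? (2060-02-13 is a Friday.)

2060-02-13 is a Friday; the first Thursday on or after it is 2060-02-19 (6 days later).
From 2060-02-19 to 2060-06-21: 10 + 31 + 30 + 31 + 21 = 123 days (rest of February, March, April, May, June).
123 ÷ 7 = 17 full weeks with remainder 4, so 17 more Thursdays after the first → 18.

18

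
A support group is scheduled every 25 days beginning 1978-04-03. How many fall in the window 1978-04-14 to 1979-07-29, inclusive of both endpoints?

Occurrences land 25·i days after 1978-04-03 for i = 0, 1, 2, …
1978-04-14 is 11 days after the start; 11 ÷ 25 = 0 remainder 11; since the remainder is 11, round up to i = 1. First occurrence in the window: #2 on 1978-04-28 (1×25 = 25 days in).
1979-07-29 is 482 days after the start; 482 ÷ 25 = 19 remainder 7. Last occurrence in the window: #20 on 1979-07-22.
Occurrences #2 through #20: 19 in total.

19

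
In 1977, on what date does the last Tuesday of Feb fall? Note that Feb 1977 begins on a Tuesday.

Feb 22, 1977

Feb 1977 begins on a Tuesday, so the first Tuesday is Feb 1.
Feb 1977 has 28 days. Adding weeks: 1, 8, 15, 22 — the last one ≤ 28 is the 22nd.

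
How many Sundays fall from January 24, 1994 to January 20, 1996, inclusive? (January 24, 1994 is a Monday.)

103

January 24, 1994 is a Monday; the first Sunday on or after it is January 30, 1994 (6 days later).
From January 30, 1994 to January 20, 1996: 335 + 365 + 20 = 720 days (rest of 1994, 1995, to January 20, 1996 in 1996).
720 ÷ 7 = 102 full weeks with remainder 6, so 102 more Sundays after the first → 103.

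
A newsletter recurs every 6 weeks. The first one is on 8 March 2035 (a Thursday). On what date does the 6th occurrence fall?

4 October 2035

The 6th occurrence is 5 intervals after the first: 5 × 42 = 210 days after 8 March 2035.
March has 31 days — 23 days to the end of March leaves 187.
April has 30 days (157 left).
May has 31 days (126 left).
June has 30 days (96 left).
July has 31 days (65 left).
August has 31 days (34 left).
September has 30 days (4 left).
4 days into October → 4 October 2035.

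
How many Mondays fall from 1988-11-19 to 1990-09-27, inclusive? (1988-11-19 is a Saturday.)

97

1988-11-19 is a Saturday; the first Monday on or after it is 1988-11-21 (2 days later).
From 1988-11-21 to 1990-09-27: 40 + 365 + 270 = 675 days (rest of 1988, 1989, to 1990-09-27 in 1990).
675 ÷ 7 = 96 full weeks with remainder 3, so 96 more Mondays after the first → 97.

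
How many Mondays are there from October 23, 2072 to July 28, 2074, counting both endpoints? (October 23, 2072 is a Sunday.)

92

October 23, 2072 is a Sunday; the first Monday on or after it is October 24, 2072 (1 day later).
From October 24, 2072 to July 28, 2074: 68 + 365 + 209 = 642 days (rest of 2072, 2073, to July 28, 2074 in 2074).
642 ÷ 7 = 91 full weeks with remainder 5, so 91 more Mondays after the first → 92.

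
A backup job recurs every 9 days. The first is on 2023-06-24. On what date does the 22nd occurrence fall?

2023-12-30

The 22nd occurrence is 21 intervals after the first: 21 × 9 = 189 days after 2023-06-24.
June has 30 days — 6 days to the end of June leaves 183.
July has 31 days (152 left).
August has 31 days (121 left).
September has 30 days (91 left).
October has 31 days (60 left).
November has 30 days (30 left).
30 days into December → 2023-12-30.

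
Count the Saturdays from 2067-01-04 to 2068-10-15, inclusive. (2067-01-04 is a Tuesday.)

2067-01-04 is a Tuesday; the first Saturday on or after it is 2067-01-08 (4 days later).
From 2067-01-08 to 2068-10-15: 357 + 289 = 646 days (rest of 2067, to 2068-10-15 in 2068).
646 ÷ 7 = 92 full weeks with remainder 2, so 92 more Saturdays after the first → 93.

93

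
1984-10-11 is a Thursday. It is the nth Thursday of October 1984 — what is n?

2nd

Day 11 falls in week ⌈11/7⌉ of the month.
Days 1–7 hold the 1st Thursday, 8–14 the 2nd, 15–21 the 3rd, 22–28 the 4th, 29–31 the 5th.
11 is in the range for the 2nd.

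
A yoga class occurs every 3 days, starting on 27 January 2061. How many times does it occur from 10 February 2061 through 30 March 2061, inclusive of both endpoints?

16

Occurrences land 3·i days after 27 January 2061 for i = 0, 1, 2, …
10 February 2061 is 14 days after the start; 14 ÷ 3 = 4 remainder 2; since the remainder is 2, round up to i = 5. First occurrence in the window: #6 on 11 February 2061 (5×3 = 15 days in).
30 March 2061 is 62 days after the start; 62 ÷ 3 = 20 remainder 2. Last occurrence in the window: #21 on 28 March 2061.
Occurrences #6 through #21: 16 in total.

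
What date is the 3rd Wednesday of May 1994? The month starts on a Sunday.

1994-05-18

May 1994 begins on a Sunday, so the first Wednesday is May 4 (3 days later).
The 3rd Wednesday is 2 weeks later: 4 + 14 = 18.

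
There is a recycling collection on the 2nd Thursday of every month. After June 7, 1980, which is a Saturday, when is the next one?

June 1980 starts on a Sunday; its first Thursday is the 5th, so the 2nd Thursday is the 12th — June 12, 1980.
June 12, 1980 is after June 7, 1980, so that is the next one.

June 12, 1980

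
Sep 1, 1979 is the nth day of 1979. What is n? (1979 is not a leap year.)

244

Days in months before Sep: 31 + 28 + 31 + 30 + 31 + 30 + 31 + 31 = 243.
Plus 1 day into Sep → day 244.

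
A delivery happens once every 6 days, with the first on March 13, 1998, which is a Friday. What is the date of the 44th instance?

The 44th occurrence is 43 intervals after the first: 43 × 6 = 258 days after March 13, 1998.
March has 31 days — 18 days to the end of March leaves 240.
April has 30 days (210 left).
May has 31 days (179 left).
June has 30 days (149 left).
July has 31 days (118 left).
August has 31 days (87 left).
September has 30 days (57 left).
October has 31 days (26 left).
26 days into November → November 26, 1998.

November 26, 1998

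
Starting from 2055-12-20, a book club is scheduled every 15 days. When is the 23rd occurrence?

2056-11-14

The 23rd occurrence is 22 intervals after the first: 22 × 15 = 330 days after 2055-12-20.
December has 31 days — 11 days to the end of December leaves 319.
January has 31 days (288 left).
February has 29 days (259 left).
March has 31 days (228 left).
April has 30 days (198 left).
May has 31 days (167 left).
June has 30 days (137 left).
July has 31 days (106 left).
August has 31 days (75 left).
September has 30 days (45 left).
October has 31 days (14 left).
14 days into November → 2056-11-14.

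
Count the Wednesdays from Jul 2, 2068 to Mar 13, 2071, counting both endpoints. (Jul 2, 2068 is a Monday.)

141

Jul 2, 2068 is a Monday; the first Wednesday on or after it is Jul 4, 2068 (2 days later).
From Jul 4, 2068 to Mar 13, 2071: 180 + 365 + 365 + 72 = 982 days (rest of 2068, 2069, 2070, to Mar 13, 2071 in 2071).
982 ÷ 7 = 140 full weeks with remainder 2, so 140 more Wednesdays after the first → 141.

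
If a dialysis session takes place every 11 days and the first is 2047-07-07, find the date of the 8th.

The 8th occurrence is 7 intervals after the first: 7 × 11 = 77 days after 2047-07-07.
July has 31 days — 24 days to the end of July leaves 53.
August has 31 days (22 left).
22 days into September → 2047-09-22.

2047-09-22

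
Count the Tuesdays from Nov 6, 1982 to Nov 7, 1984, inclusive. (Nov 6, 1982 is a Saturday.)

105

Nov 6, 1982 is a Saturday; the first Tuesday on or after it is Nov 9, 1982 (3 days later).
From Nov 9, 1982 to Nov 7, 1984: 52 + 365 + 312 = 729 days (rest of 1982, 1983, to Nov 7, 1984 in 1984).
729 ÷ 7 = 104 full weeks with remainder 1, so 104 more Tuesdays after the first → 105.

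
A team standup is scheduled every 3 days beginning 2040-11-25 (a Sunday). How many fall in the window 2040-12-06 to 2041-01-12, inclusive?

13

Occurrences land 3·i days after 2040-11-25 for i = 0, 1, 2, …
2040-12-06 is 11 days after the start; 11 ÷ 3 = 3 remainder 2; since the remainder is 2, round up to i = 4. First occurrence in the window: #5 on 2040-12-07 (4×3 = 12 days in).
2041-01-12 is 48 days after the start; 48 ÷ 3 = 16 remainder 0. Last occurrence in the window: #17 on 2041-01-12.
Occurrences #5 through #17: 13 in total.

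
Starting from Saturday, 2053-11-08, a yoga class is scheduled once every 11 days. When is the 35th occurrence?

The 35th occurrence is 34 intervals after the first: 34 × 11 = 374 days after 2053-11-08.
November has 30 days — 22 days to the end of November leaves 352.
December has 31 days (321 left).
January has 31 days (290 left).
February has 28 days (262 left).
March has 31 days (231 left).
April has 30 days (201 left).
May has 31 days (170 left).
June has 30 days (140 left).
July has 31 days (109 left).
August has 31 days (78 left).
September has 30 days (48 left).
October has 31 days (17 left).
17 days into November → 2054-11-17.

2054-11-17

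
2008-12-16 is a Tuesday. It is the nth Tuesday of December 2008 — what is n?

3rd

Day 16 falls in week ⌈16/7⌉ of the month.
Days 1–7 hold the 1st Tuesday, 8–14 the 2nd, 15–21 the 3rd, 22–28 the 4th, 29–31 the 5th.
16 is in the range for the 3rd.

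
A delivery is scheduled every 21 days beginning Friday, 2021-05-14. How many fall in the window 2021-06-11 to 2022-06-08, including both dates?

Occurrences land 21·i days after 2021-05-14 for i = 0, 1, 2, …
2021-06-11 is 28 days after the start; 28 ÷ 21 = 1 remainder 7; since the remainder is 7, round up to i = 2. First occurrence in the window: #3 on 2021-06-25 (2×21 = 42 days in).
2022-06-08 is 390 days after the start; 390 ÷ 21 = 18 remainder 12. Last occurrence in the window: #19 on 2022-05-27.
Occurrences #3 through #19: 17 in total.

17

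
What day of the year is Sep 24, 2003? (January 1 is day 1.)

Days in months before Sep: 31 + 28 + 31 + 30 + 31 + 30 + 31 + 31 = 243.
Plus 24 days into Sep → day 267.

267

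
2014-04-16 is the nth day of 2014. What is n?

106

Days in months before April: 31 + 28 + 31 = 90.
Plus 16 days into April → day 106.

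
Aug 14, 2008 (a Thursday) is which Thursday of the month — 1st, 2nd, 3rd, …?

Day 14 falls in week ⌈14/7⌉ of the month.
Days 1–7 hold the 1st Thursday, 8–14 the 2nd, 15–21 the 3rd, 22–28 the 4th, 29–31 the 5th.
14 is in the range for the 2nd.

2nd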